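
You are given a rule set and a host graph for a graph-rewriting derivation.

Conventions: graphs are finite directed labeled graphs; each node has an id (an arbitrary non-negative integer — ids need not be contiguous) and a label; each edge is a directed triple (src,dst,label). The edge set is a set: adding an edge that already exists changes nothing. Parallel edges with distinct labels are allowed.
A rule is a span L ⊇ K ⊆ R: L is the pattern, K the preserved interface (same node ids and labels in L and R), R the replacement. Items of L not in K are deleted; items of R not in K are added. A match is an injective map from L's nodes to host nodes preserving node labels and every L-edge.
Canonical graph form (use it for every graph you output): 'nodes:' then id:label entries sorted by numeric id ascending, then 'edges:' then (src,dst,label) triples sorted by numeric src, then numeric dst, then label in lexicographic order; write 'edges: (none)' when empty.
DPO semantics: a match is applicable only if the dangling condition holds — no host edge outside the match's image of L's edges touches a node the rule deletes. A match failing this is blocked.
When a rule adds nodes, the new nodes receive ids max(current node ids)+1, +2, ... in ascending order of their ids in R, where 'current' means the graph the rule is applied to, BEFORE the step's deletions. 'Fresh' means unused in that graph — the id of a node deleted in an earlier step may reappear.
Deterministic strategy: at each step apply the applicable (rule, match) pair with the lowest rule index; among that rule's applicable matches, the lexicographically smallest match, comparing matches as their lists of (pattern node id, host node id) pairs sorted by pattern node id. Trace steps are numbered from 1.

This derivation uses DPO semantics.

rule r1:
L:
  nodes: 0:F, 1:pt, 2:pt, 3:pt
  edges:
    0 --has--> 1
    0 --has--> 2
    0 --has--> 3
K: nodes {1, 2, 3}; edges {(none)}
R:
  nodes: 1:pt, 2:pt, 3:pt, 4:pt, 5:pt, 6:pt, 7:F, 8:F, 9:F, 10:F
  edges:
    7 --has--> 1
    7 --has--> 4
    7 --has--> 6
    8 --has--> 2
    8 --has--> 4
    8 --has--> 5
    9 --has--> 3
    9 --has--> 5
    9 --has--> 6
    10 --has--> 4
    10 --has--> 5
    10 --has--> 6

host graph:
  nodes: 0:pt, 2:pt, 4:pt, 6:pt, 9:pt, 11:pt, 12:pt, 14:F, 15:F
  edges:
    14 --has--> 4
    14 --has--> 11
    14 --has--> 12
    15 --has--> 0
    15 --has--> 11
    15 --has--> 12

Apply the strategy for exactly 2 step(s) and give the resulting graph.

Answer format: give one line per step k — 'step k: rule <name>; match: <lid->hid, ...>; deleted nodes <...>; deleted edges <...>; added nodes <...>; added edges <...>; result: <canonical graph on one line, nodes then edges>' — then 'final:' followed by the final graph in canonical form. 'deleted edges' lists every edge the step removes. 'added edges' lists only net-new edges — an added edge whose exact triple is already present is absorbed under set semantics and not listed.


step 1: rule r1; match: 0->14, 1->4, 2->11, 3->12; deleted nodes 14; deleted edges (14,4,has); (14,11,has); (14,12,has); added nodes 16, 17, 18, 19, 20, 21, 22; added edges (19,4,has); (19,16,has); (19,18,has); (20,11,has); (20,16,has); (20,17,has); (21,12,has); (21,17,has); (21,18,has); (22,16,has); (22,17,has); (22,18,has); result: nodes: 0:pt, 2:pt, 4:pt, 6:pt, 9:pt, 11:pt, 12:pt, 15:F, 16:pt, 17:pt, 18:pt, 19:F, 20:F, 21:F, 22:F edges: (15,0,has); (15,11,has); (15,12,has); (19,4,has); (19,16,has); (19,18,has); (20,11,has); (20,16,has); (20,17,has); (21,12,has); (21,17,has); (21,18,has); (22,16,has); (22,17,has); (22,18,has)
step 2: rule r1; match: 0->15, 1->0, 2->11, 3->12; deleted nodes 15; deleted edges (15,0,has); (15,11,has); (15,12,has); added nodes 23, 24, 25, 26, 27, 28, 29; added edges (26,0,has); (26,23,has); (26,25,has); (27,11,has); (27,23,has); (27,24,has); (28,12,has); (28,24,has); (28,25,has); (29,23,has); (29,24,has); (29,25,has); result: nodes: 0:pt, 2:pt, 4:pt, 6:pt, 9:pt, 11:pt, 12:pt, 16:pt, 17:pt, 18:pt, 19:F, 20:F, 21:F, 22:F, 23:pt, 24:pt, 25:pt, 26:F, 27:F, 28:F, 29:F edges: (19,4,has); (19,16,has); (19,18,has); (20,11,has); (20,16,has); (20,17,has); (21,12,has); (21,17,has); (21,18,has); (22,16,has); (22,17,has); (22,18,has); (26,0,has); (26,23,has); (26,25,has); (27,11,has); (27,23,has); (27,24,has); (28,12,has); (28,24,has); (28,25,has); (29,23,has); (29,24,has); (29,25,has)
final:
nodes: 0:pt, 2:pt, 4:pt, 6:pt, 9:pt, 11:pt, 12:pt, 16:pt, 17:pt, 18:pt, 19:F, 20:F, 21:F, 22:F, 23:pt, 24:pt, 25:pt, 26:F, 27:F, 28:F, 29:F
edges: (19,4,has); (19,16,has); (19,18,has); (20,11,has); (20,16,has); (20,17,has); (21,12,has); (21,17,has); (21,18,has); (22,16,has); (22,17,has); (22,18,has); (26,0,has); (26,23,has); (26,25,has); (27,11,has); (27,23,has); (27,24,has); (28,12,has); (28,24,has); (28,25,has); (29,23,has); (29,24,has); (29,25,has)


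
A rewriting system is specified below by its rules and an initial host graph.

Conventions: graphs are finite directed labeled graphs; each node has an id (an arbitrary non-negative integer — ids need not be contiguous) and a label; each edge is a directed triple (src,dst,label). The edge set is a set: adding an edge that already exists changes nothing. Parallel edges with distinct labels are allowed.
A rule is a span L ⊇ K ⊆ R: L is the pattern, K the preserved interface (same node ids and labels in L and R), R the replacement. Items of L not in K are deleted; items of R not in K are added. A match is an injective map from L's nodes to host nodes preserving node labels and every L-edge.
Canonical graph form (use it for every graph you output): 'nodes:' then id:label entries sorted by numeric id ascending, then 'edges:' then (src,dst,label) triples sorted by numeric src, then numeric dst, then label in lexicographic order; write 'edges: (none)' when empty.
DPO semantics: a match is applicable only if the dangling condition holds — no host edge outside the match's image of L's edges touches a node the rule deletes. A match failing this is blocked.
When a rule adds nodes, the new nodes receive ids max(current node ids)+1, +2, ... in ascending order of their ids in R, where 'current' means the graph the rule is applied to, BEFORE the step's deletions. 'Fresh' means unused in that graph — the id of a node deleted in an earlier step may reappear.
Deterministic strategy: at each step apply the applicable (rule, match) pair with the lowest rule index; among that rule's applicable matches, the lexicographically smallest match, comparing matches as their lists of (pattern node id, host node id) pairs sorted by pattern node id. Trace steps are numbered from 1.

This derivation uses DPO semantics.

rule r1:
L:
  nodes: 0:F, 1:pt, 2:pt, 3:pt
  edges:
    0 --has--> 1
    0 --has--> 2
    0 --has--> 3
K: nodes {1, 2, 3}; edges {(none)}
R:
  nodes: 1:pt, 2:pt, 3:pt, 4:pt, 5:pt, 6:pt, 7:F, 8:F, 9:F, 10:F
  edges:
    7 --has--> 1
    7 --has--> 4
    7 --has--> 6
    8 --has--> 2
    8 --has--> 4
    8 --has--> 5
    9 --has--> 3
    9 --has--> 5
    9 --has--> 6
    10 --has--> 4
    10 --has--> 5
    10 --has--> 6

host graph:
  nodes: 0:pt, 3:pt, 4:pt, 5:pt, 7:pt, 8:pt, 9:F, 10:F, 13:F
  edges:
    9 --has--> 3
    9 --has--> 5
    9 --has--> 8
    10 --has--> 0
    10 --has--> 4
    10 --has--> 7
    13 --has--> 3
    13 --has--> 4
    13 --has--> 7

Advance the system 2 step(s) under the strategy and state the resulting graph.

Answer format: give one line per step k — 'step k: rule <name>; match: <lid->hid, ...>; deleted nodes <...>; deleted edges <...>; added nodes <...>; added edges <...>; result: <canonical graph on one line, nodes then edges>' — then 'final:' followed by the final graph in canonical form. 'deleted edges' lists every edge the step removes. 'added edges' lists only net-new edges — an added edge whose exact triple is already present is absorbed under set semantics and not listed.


step 1: rule r1; match: 0->9, 1->3, 2->5, 3->8; deleted nodes 9; deleted edges (9,3,has); (9,5,has); (9,8,has); added nodes 14, 15, 16, 17, 18, 19, 20; added edges (17,3,has); (17,14,has); (17,16,has); (18,5,has); (18,14,has); (18,15,has); (19,8,has); (19,15,has); (19,16,has); (20,14,has); (20,15,has); (20,16,has); result: nodes: 0:pt, 3:pt, 4:pt, 5:pt, 7:pt, 8:pt, 10:F, 13:F, 14:pt, 15:pt, 16:pt, 17:F, 18:F, 19:F, 20:F edges: (10,0,has); (10,4,has); (10,7,has); (13,3,has); (13,4,has); (13,7,has); (17,3,has); (17,14,has); (17,16,has); (18,5,has); (18,14,has); (18,15,has); (19,8,has); (19,15,has); (19,16,has); (20,14,has); (20,15,has); (20,16,has)
step 2: rule r1; match: 0->10, 1->0, 2->4, 3->7; deleted nodes 10; deleted edges (10,0,has); (10,4,has); (10,7,has); added nodes 21, 22, 23, 24, 25, 26, 27; added edges (24,0,has); (24,21,has); (24,23,has); (25,4,has); (25,21,has); (25,22,has); (26,7,has); (26,22,has); (26,23,has); (27,21,has); (27,22,has); (27,23,has); result: nodes: 0:pt, 3:pt, 4:pt, 5:pt, 7:pt, 8:pt, 13:F, 14:pt, 15:pt, 16:pt, 17:F, 18:F, 19:F, 20:F, 21:pt, 22:pt, 23:pt, 24:F, 25:F, 26:F, 27:F edges: (13,3,has); (13,4,has); (13,7,has); (17,3,has); (17,14,has); (17,16,has); (18,5,has); (18,14,has); (18,15,has); (19,8,has); (19,15,has); (19,16,has); (20,14,has); (20,15,has); (20,16,has); (24,0,has); (24,21,has); (24,23,has); (25,4,has); (25,21,has); (25,22,has); (26,7,has); (26,22,has); (26,23,has); (27,21,has); (27,22,has); (27,23,has)
final:
nodes: 0:pt, 3:pt, 4:pt, 5:pt, 7:pt, 8:pt, 13:F, 14:pt, 15:pt, 16:pt, 17:F, 18:F, 19:F, 20:F, 21:pt, 22:pt, 23:pt, 24:F, 25:F, 26:F, 27:F
edges: (13,3,has); (13,4,has); (13,7,has); (17,3,has); (17,14,has); (17,16,has); (18,5,has); (18,14,has); (18,15,has); (19,8,has); (19,15,has); (19,16,has); (20,14,has); (20,15,has); (20,16,has); (24,0,has); (24,21,has); (24,23,has); (25,4,has); (25,21,has); (25,22,has); (26,7,has); (26,22,has); (26,23,has); (27,21,has); (27,22,has); (27,23,has)


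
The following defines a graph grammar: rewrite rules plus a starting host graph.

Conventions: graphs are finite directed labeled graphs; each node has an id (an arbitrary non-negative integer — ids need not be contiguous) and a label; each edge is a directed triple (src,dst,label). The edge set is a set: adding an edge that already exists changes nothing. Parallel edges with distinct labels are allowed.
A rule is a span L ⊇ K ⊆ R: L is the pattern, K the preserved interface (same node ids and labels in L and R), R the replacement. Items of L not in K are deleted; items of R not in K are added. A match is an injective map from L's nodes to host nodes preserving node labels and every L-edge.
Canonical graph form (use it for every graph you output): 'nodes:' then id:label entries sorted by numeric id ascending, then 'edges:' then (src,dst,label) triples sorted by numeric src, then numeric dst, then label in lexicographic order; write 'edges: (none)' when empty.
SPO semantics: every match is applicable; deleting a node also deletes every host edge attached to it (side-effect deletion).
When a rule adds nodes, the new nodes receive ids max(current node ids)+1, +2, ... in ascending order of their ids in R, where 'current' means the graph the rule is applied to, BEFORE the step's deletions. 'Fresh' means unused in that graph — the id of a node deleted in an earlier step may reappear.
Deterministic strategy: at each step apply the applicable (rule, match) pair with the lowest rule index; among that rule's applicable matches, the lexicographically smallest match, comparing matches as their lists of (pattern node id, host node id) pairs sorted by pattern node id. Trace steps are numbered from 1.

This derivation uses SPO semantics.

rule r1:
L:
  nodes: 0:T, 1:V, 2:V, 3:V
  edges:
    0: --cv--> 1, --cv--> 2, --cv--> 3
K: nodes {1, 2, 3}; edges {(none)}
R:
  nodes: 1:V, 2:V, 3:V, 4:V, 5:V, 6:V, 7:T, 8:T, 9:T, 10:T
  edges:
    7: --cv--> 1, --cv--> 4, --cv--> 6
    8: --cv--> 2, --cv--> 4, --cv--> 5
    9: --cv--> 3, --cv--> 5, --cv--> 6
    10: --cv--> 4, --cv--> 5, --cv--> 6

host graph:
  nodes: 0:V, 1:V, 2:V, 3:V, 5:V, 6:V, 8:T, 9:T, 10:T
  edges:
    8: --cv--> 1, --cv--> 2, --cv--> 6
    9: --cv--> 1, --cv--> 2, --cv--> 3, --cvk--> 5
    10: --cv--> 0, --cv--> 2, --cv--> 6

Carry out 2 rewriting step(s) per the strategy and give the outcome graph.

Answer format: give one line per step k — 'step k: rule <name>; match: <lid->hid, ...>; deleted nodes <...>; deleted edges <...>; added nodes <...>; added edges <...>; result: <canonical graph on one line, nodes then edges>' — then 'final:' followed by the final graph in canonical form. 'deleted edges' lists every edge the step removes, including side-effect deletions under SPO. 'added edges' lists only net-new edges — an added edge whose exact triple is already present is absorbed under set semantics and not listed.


step 1: rule r1; match: 0->8, 1->1, 2->2, 3->6; deleted nodes 8; deleted edges (8,1,cv); (8,2,cv); (8,6,cv); added nodes 11, 12, 13, 14, 15, 16, 17; added edges (14,1,cv); (14,11,cv); (14,13,cv); (15,2,cv); (15,11,cv); (15,12,cv); (16,6,cv); (16,12,cv); (16,13,cv); (17,11,cv); (17,12,cv); (17,13,cv); result: nodes: 0:V, 1:V, 2:V, 3:V, 5:V, 6:V, 9:T, 10:T, 11:V, 12:V, 13:V, 14:T, 15:T, 16:T, 17:T edges: (9,1,cv); (9,2,cv); (9,3,cv); (9,5,cvk); (10,0,cv); (10,2,cv); (10,6,cv); (14,1,cv); (14,11,cv); (14,13,cv); (15,2,cv); (15,11,cv); (15,12,cv); (16,6,cv); (16,12,cv); (16,13,cv); (17,11,cv); (17,12,cv); (17,13,cv)
step 2: rule r1; match: 0->9, 1->1, 2->2, 3->3; deleted nodes 9; deleted edges (9,1,cv); (9,2,cv); (9,3,cv); (9,5,cvk); added nodes 18, 19, 20, 21, 22, 23, 24; added edges (21,1,cv); (21,18,cv); (21,20,cv); (22,2,cv); (22,18,cv); (22,19,cv); (23,3,cv); (23,19,cv); (23,20,cv); (24,18,cv); (24,19,cv); (24,20,cv); result: nodes: 0:V, 1:V, 2:V, 3:V, 5:V, 6:V, 10:T, 11:V, 12:V, 13:V, 14:T, 15:T, 16:T, 17:T, 18:V, 19:V, 20:V, 21:T, 22:T, 23:T, 24:T edges: (10,0,cv); (10,2,cv); (10,6,cv); (14,1,cv); (14,11,cv); (14,13,cv); (15,2,cv); (15,11,cv); (15,12,cv); (16,6,cv); (16,12,cv); (16,13,cv); (17,11,cv); (17,12,cv); (17,13,cv); (21,1,cv); (21,18,cv); (21,20,cv); (22,2,cv); (22,18,cv); (22,19,cv); (23,3,cv); (23,19,cv); (23,20,cv); (24,18,cv); (24,19,cv); (24,20,cv)
final:
nodes: 0:V, 1:V, 2:V, 3:V, 5:V, 6:V, 10:T, 11:V, 12:V, 13:V, 14:T, 15:T, 16:T, 17:T, 18:V, 19:V, 20:V, 21:T, 22:T, 23:T, 24:T
edges: (10,0,cv); (10,2,cv); (10,6,cv); (14,1,cv); (14,11,cv); (14,13,cv); (15,2,cv); (15,11,cv); (15,12,cv); (16,6,cv); (16,12,cv); (16,13,cv); (17,11,cv); (17,12,cv); (17,13,cv); (21,1,cv); (21,18,cv); (21,20,cv); (22,2,cv); (22,18,cv); (22,19,cv); (23,3,cv); (23,19,cv); (23,20,cv); (24,18,cv); (24,19,cv); (24,20,cv)


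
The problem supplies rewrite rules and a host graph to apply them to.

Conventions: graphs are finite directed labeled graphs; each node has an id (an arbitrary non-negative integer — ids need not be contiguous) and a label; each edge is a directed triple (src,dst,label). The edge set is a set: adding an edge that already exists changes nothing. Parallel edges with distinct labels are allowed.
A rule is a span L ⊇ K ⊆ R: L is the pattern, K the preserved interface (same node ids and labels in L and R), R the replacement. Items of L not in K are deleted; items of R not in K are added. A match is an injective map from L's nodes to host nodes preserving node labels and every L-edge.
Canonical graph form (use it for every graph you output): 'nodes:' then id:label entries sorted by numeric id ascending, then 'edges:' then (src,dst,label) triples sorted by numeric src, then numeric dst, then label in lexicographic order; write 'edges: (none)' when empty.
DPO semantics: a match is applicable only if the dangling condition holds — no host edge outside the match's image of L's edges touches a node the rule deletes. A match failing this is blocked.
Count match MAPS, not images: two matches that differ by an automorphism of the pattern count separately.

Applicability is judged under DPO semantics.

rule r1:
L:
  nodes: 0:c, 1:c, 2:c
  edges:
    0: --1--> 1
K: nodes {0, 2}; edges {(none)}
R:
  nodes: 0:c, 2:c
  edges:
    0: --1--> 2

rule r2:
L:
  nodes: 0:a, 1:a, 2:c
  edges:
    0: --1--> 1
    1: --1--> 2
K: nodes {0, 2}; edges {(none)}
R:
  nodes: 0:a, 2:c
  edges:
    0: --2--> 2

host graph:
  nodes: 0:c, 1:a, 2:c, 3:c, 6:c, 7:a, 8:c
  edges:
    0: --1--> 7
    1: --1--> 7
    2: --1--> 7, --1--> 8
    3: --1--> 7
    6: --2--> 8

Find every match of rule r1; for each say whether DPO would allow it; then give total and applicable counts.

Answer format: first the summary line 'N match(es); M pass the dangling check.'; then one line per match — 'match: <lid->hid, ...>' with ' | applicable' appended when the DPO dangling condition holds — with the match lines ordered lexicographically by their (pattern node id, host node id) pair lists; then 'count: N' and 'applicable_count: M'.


3 match(es); 0 pass the dangling check.
match: 0->2, 1->8, 2->0
match: 0->2, 1->8, 2->3
match: 0->2, 1->8, 2->6
count: 3
applicable_count: 0


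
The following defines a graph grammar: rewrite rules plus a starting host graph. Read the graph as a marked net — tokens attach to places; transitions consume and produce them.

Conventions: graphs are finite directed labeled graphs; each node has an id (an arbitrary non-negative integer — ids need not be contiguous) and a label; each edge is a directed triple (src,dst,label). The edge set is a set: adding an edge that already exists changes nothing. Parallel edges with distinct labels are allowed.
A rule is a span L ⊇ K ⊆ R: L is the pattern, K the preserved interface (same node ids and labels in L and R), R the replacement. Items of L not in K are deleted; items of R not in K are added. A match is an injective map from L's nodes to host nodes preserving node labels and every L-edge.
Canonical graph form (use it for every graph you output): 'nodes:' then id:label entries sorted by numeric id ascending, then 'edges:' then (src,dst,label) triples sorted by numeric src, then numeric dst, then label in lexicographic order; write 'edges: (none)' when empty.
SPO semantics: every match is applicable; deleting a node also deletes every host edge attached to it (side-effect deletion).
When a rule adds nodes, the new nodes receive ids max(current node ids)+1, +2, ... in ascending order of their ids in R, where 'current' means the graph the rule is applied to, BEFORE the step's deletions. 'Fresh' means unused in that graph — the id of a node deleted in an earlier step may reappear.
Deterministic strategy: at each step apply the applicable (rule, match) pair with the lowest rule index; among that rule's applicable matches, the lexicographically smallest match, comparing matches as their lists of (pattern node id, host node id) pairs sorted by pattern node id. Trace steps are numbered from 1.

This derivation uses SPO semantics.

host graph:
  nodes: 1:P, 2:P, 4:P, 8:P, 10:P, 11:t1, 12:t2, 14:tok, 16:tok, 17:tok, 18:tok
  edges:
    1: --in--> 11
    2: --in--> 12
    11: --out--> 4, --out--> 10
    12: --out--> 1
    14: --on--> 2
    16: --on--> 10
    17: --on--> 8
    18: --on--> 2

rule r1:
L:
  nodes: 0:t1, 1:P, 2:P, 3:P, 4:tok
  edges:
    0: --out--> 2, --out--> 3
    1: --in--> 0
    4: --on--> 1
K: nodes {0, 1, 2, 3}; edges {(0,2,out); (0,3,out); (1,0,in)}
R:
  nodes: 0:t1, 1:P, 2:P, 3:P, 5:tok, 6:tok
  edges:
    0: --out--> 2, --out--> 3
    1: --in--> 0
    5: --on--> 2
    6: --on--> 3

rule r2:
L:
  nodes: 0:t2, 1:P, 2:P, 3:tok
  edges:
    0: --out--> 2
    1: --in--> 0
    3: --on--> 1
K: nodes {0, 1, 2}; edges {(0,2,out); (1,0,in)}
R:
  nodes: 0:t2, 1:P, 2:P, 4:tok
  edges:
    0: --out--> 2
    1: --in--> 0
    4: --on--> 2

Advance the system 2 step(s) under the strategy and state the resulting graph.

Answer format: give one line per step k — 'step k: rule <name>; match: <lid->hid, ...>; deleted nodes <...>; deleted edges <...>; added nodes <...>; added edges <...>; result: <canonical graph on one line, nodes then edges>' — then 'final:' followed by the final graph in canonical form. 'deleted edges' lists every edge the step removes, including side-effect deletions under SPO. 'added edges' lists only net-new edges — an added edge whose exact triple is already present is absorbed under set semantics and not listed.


step 1: rule r2; match: 0->12, 1->2, 2->1, 3->14; deleted nodes 14; deleted edges (14,2,on); added nodes 19; added edges (19,1,on); result: nodes: 1:P, 2:P, 4:P, 8:P, 10:P, 11:t1, 12:t2, 16:tok, 17:tok, 18:tok, 19:tok edges: (1,11,in); (2,12,in); (11,4,out); (11,10,out); (12,1,out); (16,10,on); (17,8,on); (18,2,on); (19,1,on)
step 2: rule r1; match: 0->11, 1->1, 2->4, 3->10, 4->19; deleted nodes 19; deleted edges (19,1,on); added nodes 20, 21; added edges (20,4,on); (21,10,on); result: nodes: 1:P, 2:P, 4:P, 8:P, 10:P, 11:t1, 12:t2, 16:tok, 17:tok, 18:tok, 20:tok, 21:tok edges: (1,11,in); (2,12,in); (11,4,out); (11,10,out); (12,1,out); (16,10,on); (17,8,on); (18,2,on); (20,4,on); (21,10,on)
final:
nodes: 1:P, 2:P, 4:P, 8:P, 10:P, 11:t1, 12:t2, 16:tok, 17:tok, 18:tok, 20:tok, 21:tok
edges: (1,11,in); (2,12,in); (11,4,out); (11,10,out); (12,1,out); (16,10,on); (17,8,on); (18,2,on); (20,4,on); (21,10,on)


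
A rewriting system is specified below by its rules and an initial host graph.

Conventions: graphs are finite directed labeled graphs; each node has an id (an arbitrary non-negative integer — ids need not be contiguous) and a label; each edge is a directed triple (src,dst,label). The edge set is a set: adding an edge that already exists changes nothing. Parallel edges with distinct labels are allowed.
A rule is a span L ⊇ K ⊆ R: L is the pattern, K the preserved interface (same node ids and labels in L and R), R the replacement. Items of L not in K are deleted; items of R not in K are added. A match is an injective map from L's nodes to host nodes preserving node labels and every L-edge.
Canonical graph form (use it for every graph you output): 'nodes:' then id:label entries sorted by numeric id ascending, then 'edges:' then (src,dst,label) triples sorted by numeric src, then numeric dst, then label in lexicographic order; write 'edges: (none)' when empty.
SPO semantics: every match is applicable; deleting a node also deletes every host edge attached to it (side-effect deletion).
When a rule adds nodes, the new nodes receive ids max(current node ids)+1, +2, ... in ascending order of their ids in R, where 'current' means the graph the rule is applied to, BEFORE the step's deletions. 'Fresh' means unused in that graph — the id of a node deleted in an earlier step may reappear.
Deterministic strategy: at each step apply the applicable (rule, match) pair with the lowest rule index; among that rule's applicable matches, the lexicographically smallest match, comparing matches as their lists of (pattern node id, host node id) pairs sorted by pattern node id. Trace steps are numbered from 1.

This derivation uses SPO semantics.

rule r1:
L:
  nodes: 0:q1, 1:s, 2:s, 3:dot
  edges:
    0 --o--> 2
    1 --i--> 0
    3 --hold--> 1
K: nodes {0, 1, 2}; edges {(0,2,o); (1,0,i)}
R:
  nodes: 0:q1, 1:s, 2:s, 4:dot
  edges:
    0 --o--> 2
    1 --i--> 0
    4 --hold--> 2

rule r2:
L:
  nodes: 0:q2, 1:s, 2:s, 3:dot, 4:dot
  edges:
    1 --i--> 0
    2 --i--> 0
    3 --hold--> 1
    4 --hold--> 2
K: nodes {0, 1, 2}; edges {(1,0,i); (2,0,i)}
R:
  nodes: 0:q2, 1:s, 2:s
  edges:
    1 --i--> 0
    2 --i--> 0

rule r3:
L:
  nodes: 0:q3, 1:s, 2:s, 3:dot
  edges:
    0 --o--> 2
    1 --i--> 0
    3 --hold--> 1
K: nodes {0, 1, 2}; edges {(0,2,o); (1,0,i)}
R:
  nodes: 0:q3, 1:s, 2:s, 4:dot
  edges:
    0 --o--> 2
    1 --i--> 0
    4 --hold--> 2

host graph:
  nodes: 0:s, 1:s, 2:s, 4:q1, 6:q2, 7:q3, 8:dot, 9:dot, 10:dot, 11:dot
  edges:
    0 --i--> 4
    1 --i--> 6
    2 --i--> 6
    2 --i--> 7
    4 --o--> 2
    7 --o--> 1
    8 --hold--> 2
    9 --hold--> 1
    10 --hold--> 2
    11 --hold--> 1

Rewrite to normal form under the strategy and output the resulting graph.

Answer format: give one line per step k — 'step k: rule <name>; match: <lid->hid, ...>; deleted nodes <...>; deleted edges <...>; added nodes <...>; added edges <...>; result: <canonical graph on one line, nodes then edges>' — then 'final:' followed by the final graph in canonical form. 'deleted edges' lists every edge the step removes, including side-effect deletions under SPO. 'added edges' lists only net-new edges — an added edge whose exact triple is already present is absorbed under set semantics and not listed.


step 1: rule r2; match: 0->6, 1->1, 2->2, 3->9, 4->8; deleted nodes 8, 9; deleted edges (8,2,hold); (9,1,hold); added nodes (none); added edges (none); result: nodes: 0:s, 1:s, 2:s, 4:q1, 6:q2, 7:q3, 10:dot, 11:dot edges: (0,4,i); (1,6,i); (2,6,i); (2,7,i); (4,2,o); (7,1,o); (10,2,hold); (11,1,hold)
step 2: rule r2; match: 0->6, 1->1, 2->2, 3->11, 4->10; deleted nodes 10, 11; deleted edges (10,2,hold); (11,1,hold); added nodes (none); added edges (none); result: nodes: 0:s, 1:s, 2:s, 4:q1, 6:q2, 7:q3 edges: (0,4,i); (1,6,i); (2,6,i); (2,7,i); (4,2,o); (7,1,o)
final:
nodes: 0:s, 1:s, 2:s, 4:q1, 6:q2, 7:q3
edges: (0,4,i); (1,6,i); (2,6,i); (2,7,i); (4,2,o); (7,1,o)


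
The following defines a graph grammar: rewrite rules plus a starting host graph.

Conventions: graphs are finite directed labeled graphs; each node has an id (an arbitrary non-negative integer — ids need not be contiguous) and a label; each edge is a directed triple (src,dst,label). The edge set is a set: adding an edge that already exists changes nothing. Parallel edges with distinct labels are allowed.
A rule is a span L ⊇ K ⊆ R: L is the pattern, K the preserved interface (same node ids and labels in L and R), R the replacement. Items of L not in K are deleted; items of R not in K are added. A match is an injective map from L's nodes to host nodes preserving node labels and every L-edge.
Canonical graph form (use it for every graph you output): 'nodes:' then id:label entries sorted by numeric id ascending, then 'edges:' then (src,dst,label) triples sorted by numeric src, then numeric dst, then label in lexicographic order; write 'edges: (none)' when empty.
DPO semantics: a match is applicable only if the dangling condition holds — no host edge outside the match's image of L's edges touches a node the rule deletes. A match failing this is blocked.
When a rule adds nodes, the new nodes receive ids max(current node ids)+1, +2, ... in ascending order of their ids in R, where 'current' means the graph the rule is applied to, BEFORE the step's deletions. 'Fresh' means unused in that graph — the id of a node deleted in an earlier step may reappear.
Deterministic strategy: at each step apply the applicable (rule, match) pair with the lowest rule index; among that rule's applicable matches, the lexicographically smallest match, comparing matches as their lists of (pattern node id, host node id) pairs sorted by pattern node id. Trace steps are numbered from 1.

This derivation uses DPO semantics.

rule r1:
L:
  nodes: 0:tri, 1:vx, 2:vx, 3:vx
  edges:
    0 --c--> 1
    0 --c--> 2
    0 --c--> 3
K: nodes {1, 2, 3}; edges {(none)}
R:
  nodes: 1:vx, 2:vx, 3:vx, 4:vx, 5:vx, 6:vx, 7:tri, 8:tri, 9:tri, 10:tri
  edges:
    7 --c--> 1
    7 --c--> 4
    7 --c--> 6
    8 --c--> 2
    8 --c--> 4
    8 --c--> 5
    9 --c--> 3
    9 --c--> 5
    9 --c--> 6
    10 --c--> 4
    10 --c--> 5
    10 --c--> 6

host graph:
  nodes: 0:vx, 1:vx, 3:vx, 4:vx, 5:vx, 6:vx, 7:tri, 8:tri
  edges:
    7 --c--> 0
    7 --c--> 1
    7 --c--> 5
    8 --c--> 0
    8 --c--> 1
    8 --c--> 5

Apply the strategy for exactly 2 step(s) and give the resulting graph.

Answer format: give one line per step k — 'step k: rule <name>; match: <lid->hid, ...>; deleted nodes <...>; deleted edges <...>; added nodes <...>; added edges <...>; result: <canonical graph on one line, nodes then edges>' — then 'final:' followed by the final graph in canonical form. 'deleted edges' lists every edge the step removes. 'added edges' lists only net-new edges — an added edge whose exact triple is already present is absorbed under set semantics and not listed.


step 1: rule r1; match: 0->7, 1->0, 2->1, 3->5; deleted nodes 7; deleted edges (7,0,c); (7,1,c); (7,5,c); added nodes 9, 10, 11, 12, 13, 14, 15; added edges (12,0,c); (12,9,c); (12,11,c); (13,1,c); (13,9,c); (13,10,c); (14,5,c); (14,10,c); (14,11,c); (15,9,c); (15,10,c); (15,11,c); result: nodes: 0:vx, 1:vx, 3:vx, 4:vx, 5:vx, 6:vx, 8:tri, 9:vx, 10:vx, 11:vx, 12:tri, 13:tri, 14:tri, 15:tri edges: (8,0,c); (8,1,c); (8,5,c); (12,0,c); (12,9,c); (12,11,c); (13,1,c); (13,9,c); (13,10,c); (14,5,c); (14,10,c); (14,11,c); (15,9,c); (15,10,c); (15,11,c)
step 2: rule r1; match: 0->8, 1->0, 2->1, 3->5; deleted nodes 8; deleted edges (8,0,c); (8,1,c); (8,5,c); added nodes 16, 17, 18, 19, 20, 21, 22; added edges (19,0,c); (19,16,c); (19,18,c); (20,1,c); (20,16,c); (20,17,c); (21,5,c); (21,17,c); (21,18,c); (22,16,c); (22,17,c); (22,18,c); result: nodes: 0:vx, 1:vx, 3:vx, 4:vx, 5:vx, 6:vx, 9:vx, 10:vx, 11:vx, 12:tri, 13:tri, 14:tri, 15:tri, 16:vx, 17:vx, 18:vx, 19:tri, 20:tri, 21:tri, 22:tri edges: (12,0,c); (12,9,c); (12,11,c); (13,1,c); (13,9,c); (13,10,c); (14,5,c); (14,10,c); (14,11,c); (15,9,c); (15,10,c); (15,11,c); (19,0,c); (19,16,c); (19,18,c); (20,1,c); (20,16,c); (20,17,c); (21,5,c); (21,17,c); (21,18,c); (22,16,c); (22,17,c); (22,18,c)
final:
nodes: 0:vx, 1:vx, 3:vx, 4:vx, 5:vx, 6:vx, 9:vx, 10:vx, 11:vx, 12:tri, 13:tri, 14:tri, 15:tri, 16:vx, 17:vx, 18:vx, 19:tri, 20:tri, 21:tri, 22:tri
edges: (12,0,c); (12,9,c); (12,11,c); (13,1,c); (13,9,c); (13,10,c); (14,5,c); (14,10,c); (14,11,c); (15,9,c); (15,10,c); (15,11,c); (19,0,c); (19,16,c); (19,18,c); (20,1,c); (20,16,c); (20,17,c); (21,5,c); (21,17,c); (21,18,c); (22,16,c); (22,17,c); (22,18,c)


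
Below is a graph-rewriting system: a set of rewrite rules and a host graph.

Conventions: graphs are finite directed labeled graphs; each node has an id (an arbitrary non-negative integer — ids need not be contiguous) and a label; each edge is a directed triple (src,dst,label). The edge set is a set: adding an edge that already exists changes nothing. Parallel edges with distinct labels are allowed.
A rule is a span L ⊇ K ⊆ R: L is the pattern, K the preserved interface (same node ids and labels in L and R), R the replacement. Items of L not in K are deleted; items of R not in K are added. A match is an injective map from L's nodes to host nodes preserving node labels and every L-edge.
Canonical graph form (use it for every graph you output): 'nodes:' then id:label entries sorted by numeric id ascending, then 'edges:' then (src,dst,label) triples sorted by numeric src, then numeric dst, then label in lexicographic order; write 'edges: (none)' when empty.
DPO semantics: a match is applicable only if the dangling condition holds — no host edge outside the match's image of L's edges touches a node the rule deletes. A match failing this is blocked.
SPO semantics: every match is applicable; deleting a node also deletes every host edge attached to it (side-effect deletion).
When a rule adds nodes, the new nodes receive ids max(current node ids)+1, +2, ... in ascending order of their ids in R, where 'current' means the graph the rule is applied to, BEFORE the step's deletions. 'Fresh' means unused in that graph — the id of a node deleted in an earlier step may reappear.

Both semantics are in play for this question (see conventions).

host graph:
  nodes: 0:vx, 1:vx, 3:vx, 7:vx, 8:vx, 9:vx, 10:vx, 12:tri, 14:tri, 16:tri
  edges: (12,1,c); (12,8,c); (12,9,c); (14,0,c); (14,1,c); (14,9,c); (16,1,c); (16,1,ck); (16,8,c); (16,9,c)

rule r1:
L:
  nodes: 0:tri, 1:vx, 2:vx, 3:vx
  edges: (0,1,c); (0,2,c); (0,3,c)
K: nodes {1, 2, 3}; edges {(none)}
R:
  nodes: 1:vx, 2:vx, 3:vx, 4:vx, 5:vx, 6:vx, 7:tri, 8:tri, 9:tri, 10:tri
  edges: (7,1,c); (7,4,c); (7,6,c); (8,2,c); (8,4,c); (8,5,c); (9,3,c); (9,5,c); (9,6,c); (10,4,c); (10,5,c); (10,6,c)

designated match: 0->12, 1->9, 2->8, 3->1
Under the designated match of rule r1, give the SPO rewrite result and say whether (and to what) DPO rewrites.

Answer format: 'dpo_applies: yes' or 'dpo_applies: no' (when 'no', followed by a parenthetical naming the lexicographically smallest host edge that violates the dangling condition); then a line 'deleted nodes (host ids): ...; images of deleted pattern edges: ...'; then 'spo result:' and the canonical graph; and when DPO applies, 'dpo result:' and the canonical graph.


dpo_applies: yes
deleted nodes (host ids): 12; images of deleted pattern edges: (12,1,c); (12,8,c); (12,9,c)
spo result:
nodes: 0:vx, 1:vx, 3:vx, 7:vx, 8:vx, 9:vx, 10:vx, 14:tri, 16:tri, 17:vx, 18:vx, 19:vx, 20:tri, 21:tri, 22:tri, 23:tri
edges: (14,0,c); (14,1,c); (14,9,c); (16,1,c); (16,1,ck); (16,8,c); (16,9,c); (20,9,c); (20,17,c); (20,19,c); (21,8,c); (21,17,c); (21,18,c); (22,1,c); (22,18,c); (22,19,c); (23,17,c); (23,18,c); (23,19,c)
dpo result:
nodes: 0:vx, 1:vx, 3:vx, 7:vx, 8:vx, 9:vx, 10:vx, 14:tri, 16:tri, 17:vx, 18:vx, 19:vx, 20:tri, 21:tri, 22:tri, 23:tri
edges: (14,0,c); (14,1,c); (14,9,c); (16,1,c); (16,1,ck); (16,8,c); (16,9,c); (20,9,c); (20,17,c); (20,19,c); (21,8,c); (21,17,c); (21,18,c); (22,1,c); (22,18,c); (22,19,c); (23,17,c); (23,18,c); (23,19,c)


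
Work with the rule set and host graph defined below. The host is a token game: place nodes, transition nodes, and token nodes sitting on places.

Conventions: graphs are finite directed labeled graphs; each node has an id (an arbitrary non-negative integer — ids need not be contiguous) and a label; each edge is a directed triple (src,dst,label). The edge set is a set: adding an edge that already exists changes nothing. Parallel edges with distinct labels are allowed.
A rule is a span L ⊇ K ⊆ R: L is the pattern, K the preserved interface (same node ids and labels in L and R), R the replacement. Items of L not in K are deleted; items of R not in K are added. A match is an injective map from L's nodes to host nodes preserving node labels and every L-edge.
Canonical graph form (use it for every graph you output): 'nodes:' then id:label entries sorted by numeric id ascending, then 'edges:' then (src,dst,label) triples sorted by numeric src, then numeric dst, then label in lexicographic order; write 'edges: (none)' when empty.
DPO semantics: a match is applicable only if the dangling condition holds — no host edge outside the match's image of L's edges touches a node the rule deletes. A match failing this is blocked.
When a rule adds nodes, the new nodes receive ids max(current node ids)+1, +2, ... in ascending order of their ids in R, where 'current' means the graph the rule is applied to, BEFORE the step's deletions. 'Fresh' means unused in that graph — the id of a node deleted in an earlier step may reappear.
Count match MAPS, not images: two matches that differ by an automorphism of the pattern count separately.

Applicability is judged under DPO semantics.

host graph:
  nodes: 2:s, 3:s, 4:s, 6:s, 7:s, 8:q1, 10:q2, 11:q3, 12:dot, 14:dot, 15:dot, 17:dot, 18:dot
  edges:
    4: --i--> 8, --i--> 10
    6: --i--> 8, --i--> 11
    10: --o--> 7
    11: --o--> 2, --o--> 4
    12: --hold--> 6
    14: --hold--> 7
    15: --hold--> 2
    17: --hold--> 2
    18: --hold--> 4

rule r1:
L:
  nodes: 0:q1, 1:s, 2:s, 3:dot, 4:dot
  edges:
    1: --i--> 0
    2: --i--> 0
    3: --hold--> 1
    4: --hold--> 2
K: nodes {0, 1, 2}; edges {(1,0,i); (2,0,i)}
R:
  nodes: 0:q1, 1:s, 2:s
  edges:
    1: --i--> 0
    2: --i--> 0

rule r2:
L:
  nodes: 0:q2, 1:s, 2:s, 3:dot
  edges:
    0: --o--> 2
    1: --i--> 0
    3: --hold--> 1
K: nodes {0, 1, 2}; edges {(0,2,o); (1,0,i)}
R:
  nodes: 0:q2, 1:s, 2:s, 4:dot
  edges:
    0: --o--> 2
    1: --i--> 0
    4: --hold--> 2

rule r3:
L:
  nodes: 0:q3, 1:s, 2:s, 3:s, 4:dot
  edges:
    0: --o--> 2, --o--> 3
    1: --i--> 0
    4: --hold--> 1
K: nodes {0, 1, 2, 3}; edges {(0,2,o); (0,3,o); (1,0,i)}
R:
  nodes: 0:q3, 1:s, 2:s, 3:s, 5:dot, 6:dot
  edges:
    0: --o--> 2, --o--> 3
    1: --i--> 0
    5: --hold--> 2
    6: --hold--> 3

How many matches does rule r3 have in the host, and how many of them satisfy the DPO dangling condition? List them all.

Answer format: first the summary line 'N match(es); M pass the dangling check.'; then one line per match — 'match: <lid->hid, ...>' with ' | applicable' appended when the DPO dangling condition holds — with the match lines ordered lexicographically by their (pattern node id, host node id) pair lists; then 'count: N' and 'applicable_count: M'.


2 match(es); 2 pass the dangling check.
match: 0->11, 1->6, 2->2, 3->4, 4->12 | applicable
match: 0->11, 1->6, 2->4, 3->2, 4->12 | applicable
count: 2
applicable_count: 2


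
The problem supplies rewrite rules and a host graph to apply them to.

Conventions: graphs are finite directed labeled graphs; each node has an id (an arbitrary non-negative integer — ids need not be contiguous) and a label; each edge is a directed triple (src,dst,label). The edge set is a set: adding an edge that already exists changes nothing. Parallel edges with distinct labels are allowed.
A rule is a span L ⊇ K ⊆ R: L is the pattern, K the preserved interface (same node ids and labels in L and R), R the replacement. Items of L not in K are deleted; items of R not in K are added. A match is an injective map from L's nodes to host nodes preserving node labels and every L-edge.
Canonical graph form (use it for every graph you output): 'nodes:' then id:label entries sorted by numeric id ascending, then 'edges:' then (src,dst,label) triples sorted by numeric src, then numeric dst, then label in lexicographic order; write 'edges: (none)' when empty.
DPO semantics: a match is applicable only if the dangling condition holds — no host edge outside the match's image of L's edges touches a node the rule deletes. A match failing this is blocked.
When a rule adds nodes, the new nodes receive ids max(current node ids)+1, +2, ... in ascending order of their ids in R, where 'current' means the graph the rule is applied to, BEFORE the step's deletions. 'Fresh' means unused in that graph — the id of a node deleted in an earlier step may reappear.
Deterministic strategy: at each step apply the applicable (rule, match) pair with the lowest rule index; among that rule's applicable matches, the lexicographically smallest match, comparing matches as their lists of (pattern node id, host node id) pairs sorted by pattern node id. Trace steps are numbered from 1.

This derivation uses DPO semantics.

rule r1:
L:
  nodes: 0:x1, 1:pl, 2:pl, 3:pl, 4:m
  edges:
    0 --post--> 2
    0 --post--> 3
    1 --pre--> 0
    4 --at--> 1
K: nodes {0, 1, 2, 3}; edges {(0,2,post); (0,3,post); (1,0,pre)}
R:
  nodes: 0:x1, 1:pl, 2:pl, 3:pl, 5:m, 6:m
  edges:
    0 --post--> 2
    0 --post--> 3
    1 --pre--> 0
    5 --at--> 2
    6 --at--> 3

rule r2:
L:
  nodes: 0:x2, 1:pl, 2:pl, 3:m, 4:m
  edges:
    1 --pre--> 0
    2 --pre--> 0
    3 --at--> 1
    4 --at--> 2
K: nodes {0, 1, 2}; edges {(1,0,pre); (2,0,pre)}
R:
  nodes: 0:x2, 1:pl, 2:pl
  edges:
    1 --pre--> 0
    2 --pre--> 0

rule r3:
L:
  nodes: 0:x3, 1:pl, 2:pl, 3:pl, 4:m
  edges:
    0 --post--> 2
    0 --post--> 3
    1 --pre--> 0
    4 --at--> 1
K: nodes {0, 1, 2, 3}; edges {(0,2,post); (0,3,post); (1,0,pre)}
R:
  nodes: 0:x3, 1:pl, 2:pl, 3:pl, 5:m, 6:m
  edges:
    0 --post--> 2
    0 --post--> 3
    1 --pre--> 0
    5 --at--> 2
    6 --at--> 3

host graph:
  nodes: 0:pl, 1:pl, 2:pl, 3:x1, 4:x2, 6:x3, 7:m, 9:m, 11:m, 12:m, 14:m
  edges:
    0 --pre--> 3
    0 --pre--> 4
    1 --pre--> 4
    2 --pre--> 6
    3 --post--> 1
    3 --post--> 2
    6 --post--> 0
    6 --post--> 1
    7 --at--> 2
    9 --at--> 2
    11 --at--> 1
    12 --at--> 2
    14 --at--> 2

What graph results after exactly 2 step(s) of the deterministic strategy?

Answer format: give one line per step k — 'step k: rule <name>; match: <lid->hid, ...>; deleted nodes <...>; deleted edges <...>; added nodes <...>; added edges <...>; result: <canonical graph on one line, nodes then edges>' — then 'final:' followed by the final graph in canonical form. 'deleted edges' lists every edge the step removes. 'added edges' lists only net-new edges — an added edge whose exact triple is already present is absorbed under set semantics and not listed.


step 1: rule r3; match: 0->6, 1->2, 2->0, 3->1, 4->7; deleted nodes 7; deleted edges (7,2,at); added nodes 15, 16; added edges (15,0,at); (16,1,at); result: nodes: 0:pl, 1:pl, 2:pl, 3:x1, 4:x2, 6:x3, 9:m, 11:m, 12:m, 14:m, 15:m, 16:m edges: (0,3,pre); (0,4,pre); (1,4,pre); (2,6,pre); (3,1,post); (3,2,post); (6,0,post); (6,1,post); (9,2,at); (11,1,at); (12,2,at); (14,2,at); (15,0,at); (16,1,at)
step 2: rule r1; match: 0->3, 1->0, 2->1, 3->2, 4->15; deleted nodes 15; deleted edges (15,0,at); added nodes 17, 18; added edges (17,1,at); (18,2,at); result: nodes: 0:pl, 1:pl, 2:pl, 3:x1, 4:x2, 6:x3, 9:m, 11:m, 12:m, 14:m, 16:m, 17:m, 18:m edges: (0,3,pre); (0,4,pre); (1,4,pre); (2,6,pre); (3,1,post); (3,2,post); (6,0,post); (6,1,post); (9,2,at); (11,1,at); (12,2,at); (14,2,at); (16,1,at); (17,1,at); (18,2,at)
final:
nodes: 0:pl, 1:pl, 2:pl, 3:x1, 4:x2, 6:x3, 9:m, 11:m, 12:m, 14:m, 16:m, 17:m, 18:m
edges: (0,3,pre); (0,4,pre); (1,4,pre); (2,6,pre); (3,1,post); (3,2,post); (6,0,post); (6,1,post); (9,2,at); (11,1,at); (12,2,at); (14,2,at); (16,1,at); (17,1,at); (18,2,at)
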